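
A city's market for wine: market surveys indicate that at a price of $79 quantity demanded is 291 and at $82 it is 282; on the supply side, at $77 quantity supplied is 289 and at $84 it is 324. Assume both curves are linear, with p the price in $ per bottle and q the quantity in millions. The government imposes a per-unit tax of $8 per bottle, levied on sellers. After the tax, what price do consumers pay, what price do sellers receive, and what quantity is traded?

Demand slope: (282 − 291)/(82 − 79) = -3, so qd = 528 − 3p.
Supply slope: (324 − 289)/(84 − 77) = 5, so qs = 5p − 96.
Before the tax: set 528 − 3p = 5p − 96 → p* = $78, q* = 294.
With the tax collected from sellers, supply shifts: qs = 5(p − 8) − 96.
New equilibrium: consumers pay $83, sellers receive $75, q = 279. (Wedge: pb − ps = 8.)
The less price-elastic side of the market bears the larger share of a per-unit tax.

Consumers pay $83; sellers receive $75; quantity = 279.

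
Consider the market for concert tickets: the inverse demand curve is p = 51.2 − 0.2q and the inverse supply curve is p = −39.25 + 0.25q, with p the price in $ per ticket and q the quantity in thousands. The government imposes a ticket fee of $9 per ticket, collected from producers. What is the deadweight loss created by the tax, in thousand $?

Deadweight loss = $90 thousand.

Inverting to q(p) form: qd = 256 − 5p; qs = 4p + 157.
Before the tax: set 256 − 5p = 4p + 157 → p* = $11, q* = 201.
With the tax collected from producers, supply shifts: qs = 4(p − 9) + 157.
Solving gives q = 181 with buyers paying $15 and producers receiving $6 (the $9 wedge).
Quantity falls by |ΔQ| = |201 − 181| = 20.
DWL = ½ · t · |ΔQ| = ½ · 9 · 20 = $90.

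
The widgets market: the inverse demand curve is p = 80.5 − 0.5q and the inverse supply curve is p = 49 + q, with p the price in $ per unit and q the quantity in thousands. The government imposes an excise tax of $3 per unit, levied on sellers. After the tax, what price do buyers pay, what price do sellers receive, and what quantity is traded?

Inverting to q(p) form: qd = 161 − 2p; qs = p − 49.
Before the tax: set 161 − 2p = p − 49 → p* = $70, q* = 21.
With the tax collected from sellers, supply shifts: qs = (p − 3) − 49.
New equilibrium: buyers pay $71, sellers receive $68, q = 19. (Wedge: pb − ps = 3.)

Buyers pay $71; sellers receive $68; quantity = 19.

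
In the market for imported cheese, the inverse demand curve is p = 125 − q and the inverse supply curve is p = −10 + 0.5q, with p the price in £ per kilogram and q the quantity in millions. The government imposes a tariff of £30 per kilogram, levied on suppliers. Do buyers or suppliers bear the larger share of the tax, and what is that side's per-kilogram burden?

Rewrite in direct form: qd = 125 − p and qs = 2p + 20.
Without the tax, 125 − p = 2p + 20 gives 3p = 105, so p* = £35 and q* = 90.
With the tax collected from suppliers, supply shifts: qs = 2(p − 30) + 20.
New equilibrium: buyers pay £55, suppliers receive £25, q = 70. (Wedge: pb − ps = 30.)
Per-kilogram burden: buyers £20, suppliers £10.
Buyers take the larger share because demand is less price-elastic here (demand slope 1 vs supply slope 2).
The less price-elastic side of the market bears the larger share of a per-unit tax.

Buyers bear the larger share: £20 per kilogram.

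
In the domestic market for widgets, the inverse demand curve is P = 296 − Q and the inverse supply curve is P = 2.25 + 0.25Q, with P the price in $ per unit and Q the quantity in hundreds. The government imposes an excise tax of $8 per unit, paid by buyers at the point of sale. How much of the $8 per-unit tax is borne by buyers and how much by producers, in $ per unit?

Rewrite in direct form: Qd = 296 − P and Qs = 4P − 9.
Without the tax, 296 − P = 4P − 9 gives 5P = 305, so P* = $61 and Q* = 235.
With the tax collected from buyers, demand (in seller-price terms) shifts: Qd = 296 − (P + 8).
New equilibrium: buyers pay $67.4, producers receive $59.4, Q = 228.6. (Wedge: Pb − Ps = 8.)
Burden on buyers: $6.4; on producers: $1.6. (They sum to $8.)
The less price-elastic side of the market bears the larger share of a per-unit tax.

Buyers bear $6.4 per unit; producers bear $1.6 per unit.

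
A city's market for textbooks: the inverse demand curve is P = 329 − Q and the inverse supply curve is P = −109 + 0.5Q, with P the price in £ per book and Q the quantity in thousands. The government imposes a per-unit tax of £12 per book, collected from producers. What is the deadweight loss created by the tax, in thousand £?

Inverting to Q(P) form: Qd = 329 − P; Qs = 2P + 218.
Without the tax, 329 − P = 2P + 218 gives 3P = 111, so P* = £37 and Q* = 292.
With the tax collected from producers, supply shifts: Qs = 2(P − 12) + 218.
New equilibrium: consumers pay £45, producers receive £33, Q = 284. (Wedge: Pb − Ps = 12.)
Quantity falls by |ΔQ| = |292 − 284| = 8.
DWL = ½ · t · |ΔQ| = ½ · 12 · 8 = £48.

Deadweight loss = £48 thousand.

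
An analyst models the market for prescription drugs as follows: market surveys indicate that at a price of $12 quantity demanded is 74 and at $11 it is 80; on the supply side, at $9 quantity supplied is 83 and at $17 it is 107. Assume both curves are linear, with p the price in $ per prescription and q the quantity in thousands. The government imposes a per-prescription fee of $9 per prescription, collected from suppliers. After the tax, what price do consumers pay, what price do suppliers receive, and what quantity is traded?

Consumers pay $13; suppliers receive $4; quantity = 68.

Demand slope: (80 − 74)/(11 − 12) = -6, so qd = 146 − 6p.
Supply slope: (107 − 83)/(17 − 9) = 3, so qs = 3p + 56.
Without the tax, 146 − 6p = 3p + 56 gives 9p = 90, so p* = $10 and q* = 86.
With the tax collected from suppliers, supply shifts: qs = 3(p − 9) + 56.
New equilibrium: consumers pay $13, suppliers receive $4, q = 68. (Wedge: pb − ps = 9.)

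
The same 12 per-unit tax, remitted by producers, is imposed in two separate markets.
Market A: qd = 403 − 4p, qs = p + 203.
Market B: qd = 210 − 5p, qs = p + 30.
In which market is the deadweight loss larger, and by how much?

Market B, by 2.4.

Market A: pre-tax p* = 40, q* = 243; post-tax q = 233.4; deadweight loss = 57.6.
Market B: pre-tax p* = 30, q* = 60; post-tax q = 50; deadweight loss = 60.
Difference: 57.6 vs 60 → market B is larger by 2.4.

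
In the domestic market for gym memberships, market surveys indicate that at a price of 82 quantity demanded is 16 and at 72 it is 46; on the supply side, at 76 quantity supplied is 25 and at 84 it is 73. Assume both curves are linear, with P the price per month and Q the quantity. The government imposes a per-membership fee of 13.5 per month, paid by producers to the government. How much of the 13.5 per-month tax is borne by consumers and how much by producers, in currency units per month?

Demand slope: (46 − 16)/(72 − 82) = -3, so Qd = 262 − 3P.
Supply slope: (73 − 25)/(84 − 76) = 6, so Qs = 6P − 431.
Without the tax, 262 − 3P = 6P − 431 gives 9P = 693, so P* = 77 and Q* = 31.
With the tax collected from producers, supply shifts: Qs = 6(P − 13.5) − 431.
Solving gives Q = 4 with consumers paying 86 and producers receiving 72.5 (the 13.5 wedge).
Burden on consumers: 9; on producers: 4.5. (They sum to 13.5.)
The less price-elastic side of the market bears the larger share of a per-unit tax.

Consumers bear 9 per month; producers bear 4.5 per month.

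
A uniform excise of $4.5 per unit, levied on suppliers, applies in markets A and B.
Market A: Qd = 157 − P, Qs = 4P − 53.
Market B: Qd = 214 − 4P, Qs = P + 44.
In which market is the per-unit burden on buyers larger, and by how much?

Market A, by $2.7.

Market A: pre-tax P* = $42, Q* = 115; post-tax Q = 111.4; per-unit burden on buyers = $3.6.
Market B: pre-tax P* = $34, Q* = 78; post-tax Q = 74.4; per-unit burden on buyers = $0.9.
Difference: $3.6 vs $0.9 → market A is larger by $2.7.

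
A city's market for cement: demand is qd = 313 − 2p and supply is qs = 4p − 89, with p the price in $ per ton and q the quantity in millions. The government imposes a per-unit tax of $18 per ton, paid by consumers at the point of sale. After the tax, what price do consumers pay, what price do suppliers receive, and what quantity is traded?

Consumers pay $79; suppliers receive $61; quantity = 155.

Before the tax: set 313 − 2p = 4p − 89 → p* = $67, q* = 179.
With the tax collected from consumers, demand (in seller-price terms) shifts: qd = 313 − 2(p + 18).
New equilibrium: consumers pay $79, suppliers receive $61, q = 155. (Wedge: pb − ps = 18.)
The less price-elastic side of the market bears the larger share of a per-unit tax.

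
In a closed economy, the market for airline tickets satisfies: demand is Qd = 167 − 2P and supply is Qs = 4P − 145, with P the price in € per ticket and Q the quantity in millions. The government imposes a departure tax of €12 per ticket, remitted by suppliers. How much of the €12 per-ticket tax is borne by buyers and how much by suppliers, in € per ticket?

Without the tax, 167 − 2P = 4P − 145 gives 6P = 312, so P* = €52 and Q* = 63.
With the tax collected from suppliers, supply shifts: Qs = 4(P − 12) − 145.
New equilibrium: buyers pay €60, suppliers receive €48, Q = 47. (Wedge: Pb − Ps = 12.)
Burden on buyers: €8; on suppliers: €4. (They sum to €12.)
The less price-elastic side of the market bears the larger share of a per-unit tax.

Buyers bear €8 per ticket; suppliers bear €4 per ticket.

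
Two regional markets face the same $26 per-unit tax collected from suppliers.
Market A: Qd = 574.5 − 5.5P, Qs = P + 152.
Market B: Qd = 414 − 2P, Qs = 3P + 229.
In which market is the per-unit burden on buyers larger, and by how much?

Market A: pre-tax P* = $65, Q* = 217; post-tax Q = 195; per-unit burden on buyers = $4.
Market B: pre-tax P* = $37, Q* = 340; post-tax Q = 308.8; per-unit burden on buyers = $15.6.
Difference: $4 vs $15.6 → market B is larger by $11.6.

Market B, by $11.6.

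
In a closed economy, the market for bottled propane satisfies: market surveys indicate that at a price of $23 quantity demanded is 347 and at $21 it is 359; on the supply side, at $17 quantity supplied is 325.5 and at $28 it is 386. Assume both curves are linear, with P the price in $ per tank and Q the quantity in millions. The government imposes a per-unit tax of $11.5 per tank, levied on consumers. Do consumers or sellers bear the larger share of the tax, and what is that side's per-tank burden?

Sellers bear the larger share: $6 per tank.

Demand slope: (359 − 347)/(21 − 23) = -6, so Qd = 485 − 6P.
Supply slope: (386 − 325.5)/(28 − 17) = 5.5, so Qs = 5.5P + 232.
Without the tax, 485 − 6P = 5.5P + 232 gives 11.5P = 253, so P* = $22 and Q* = 353.
With the tax collected from consumers, demand (in seller-price terms) shifts: Qd = 485 − 6(P + 11.5).
Solving gives Q = 320 with consumers paying $27.5 and sellers receiving $16 (the $11.5 wedge).
Per-tank burden: consumers $5.5, sellers $6.
Sellers take the larger share because supply is less price-elastic here (demand slope 6 vs supply slope 5.5).
The less price-elastic side of the market bears the larger share of a per-unit tax.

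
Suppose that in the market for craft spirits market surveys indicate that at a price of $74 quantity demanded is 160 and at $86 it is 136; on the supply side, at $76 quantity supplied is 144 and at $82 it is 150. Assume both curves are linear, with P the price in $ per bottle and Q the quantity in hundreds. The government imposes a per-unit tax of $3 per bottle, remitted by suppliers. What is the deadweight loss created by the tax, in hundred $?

Demand slope: (136 − 160)/(86 − 74) = -2, so Qd = 308 − 2P.
Supply slope: (150 − 144)/(82 − 76) = 1, so Qs = P + 68.
Without the tax, 308 − 2P = P + 68 gives 3P = 240, so P* = $80 and Q* = 148.
With the tax collected from suppliers, supply shifts: Qs = (P − 3) + 68.
New equilibrium: buyers pay $81, suppliers receive $78, Q = 146. (Wedge: Pb − Ps = 3.)
Quantity falls by |ΔQ| = |148 − 146| = 2.
DWL = ½ · t · |ΔQ| = ½ · 3 · 2 = $3.

Deadweight loss = $3 hundred.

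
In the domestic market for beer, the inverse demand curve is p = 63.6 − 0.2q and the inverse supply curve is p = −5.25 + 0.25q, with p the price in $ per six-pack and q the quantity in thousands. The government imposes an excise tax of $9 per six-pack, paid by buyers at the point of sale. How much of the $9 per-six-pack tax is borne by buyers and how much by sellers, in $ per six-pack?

Rewrite in direct form: qd = 318 − 5p and qs = 4p + 21.
Before the tax: set 318 − 5p = 4p + 21 → p* = $33, q* = 153.
With the tax collected from buyers, demand (in seller-price terms) shifts: qd = 318 − 5(p + 9).
Solving gives q = 133 with buyers paying $37 and sellers receiving $28 (the $9 wedge).
Burden on buyers: $4; on sellers: $5. (They sum to $9.)
The less price-elastic side of the market bears the larger share of a per-unit tax.

Buyers bear $4 per six-pack; sellers bear $5 per six-pack.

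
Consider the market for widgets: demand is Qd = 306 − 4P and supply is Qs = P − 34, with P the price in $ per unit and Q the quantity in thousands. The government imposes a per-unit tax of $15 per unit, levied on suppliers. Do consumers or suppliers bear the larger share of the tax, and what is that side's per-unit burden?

Suppliers bear the larger share: $12 per unit.

Without the tax, 306 − 4P = P − 34 gives 5P = 340, so P* = $68 and Q* = 34.
With the tax collected from suppliers, supply shifts: Qs = (P − 15) − 34.
Solving gives Q = 22 with consumers paying $71 and suppliers receiving $56 (the $15 wedge).
Per-unit burden: consumers $3, suppliers $12.
Suppliers take the larger share because supply is less price-elastic here (demand slope 4 vs supply slope 1).
The less price-elastic side of the market bears the larger share of a per-unit tax.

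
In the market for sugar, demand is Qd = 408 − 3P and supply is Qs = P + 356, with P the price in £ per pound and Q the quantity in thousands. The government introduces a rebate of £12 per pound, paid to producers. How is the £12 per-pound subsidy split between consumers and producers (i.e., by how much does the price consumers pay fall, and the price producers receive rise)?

Without the subsidy, 408 − 3P = P + 356 gives 4P = 52, so P* = £13 and Q* = 369.
With a per-unit subsidy paid to producers, each receives P + 12 per unit sold, so supply becomes Qs = (P + 12) + 356.
Solving gives Q = 378 with consumers paying £10 and producers receiving £22 (the £12 wedge).
Gain to consumers: £3; to producers: £9. (They sum to £12.)

Consumers gain £3 per pound; producers gain £9 per pound.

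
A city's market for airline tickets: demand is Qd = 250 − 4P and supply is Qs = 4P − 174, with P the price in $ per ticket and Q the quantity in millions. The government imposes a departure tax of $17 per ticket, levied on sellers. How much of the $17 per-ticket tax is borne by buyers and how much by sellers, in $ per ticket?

Buyers bear $8.5 per ticket; sellers bear $8.5 per ticket.

Without the tax, 250 − 4P = 4P − 174 gives 8P = 424, so P* = $53 and Q* = 38.
With the tax collected from sellers, supply shifts: Qs = 4(P − 17) − 174.
Solving gives Q = 4 with buyers paying $61.5 and sellers receiving $44.5 (the $17 wedge).
Burden on buyers: $8.5; on sellers: $8.5. (They sum to $17.)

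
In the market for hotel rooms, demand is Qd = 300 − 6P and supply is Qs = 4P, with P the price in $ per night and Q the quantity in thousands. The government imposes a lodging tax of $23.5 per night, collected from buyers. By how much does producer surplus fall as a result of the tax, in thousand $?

Producer surplus falls by $1294.38 thousand.

Before the tax: set 300 − 6P = 4P → P* = $30, Q* = 120.
With the tax collected from buyers, demand (in seller-price terms) shifts: Qd = 300 − 6(P + 23.5).
Solving gives Q = 63.6 with buyers paying $39.4 and sellers receiving $15.9 (the $23.5 wedge).
ΔPS is the trapezoid between Q = 63.6 and Q = 120 of height $14.1: ½ · (120 + 63.6) · 14.1 = $1294.38.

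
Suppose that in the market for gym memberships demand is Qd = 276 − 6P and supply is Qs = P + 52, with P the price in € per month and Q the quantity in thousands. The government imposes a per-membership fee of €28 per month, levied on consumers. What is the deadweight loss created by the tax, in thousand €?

Before the tax: set 276 − 6P = P + 52 → P* = €32, Q* = 84.
With the tax collected from consumers, demand (in seller-price terms) shifts: Qd = 276 − 6(P + 28).
New equilibrium: consumers pay €36, producers receive €8, Q = 60. (Wedge: Pb − Ps = 28.)
Quantity falls by |ΔQ| = |84 − 60| = 24.
DWL = ½ · t · |ΔQ| = ½ · 28 · 24 = €336.

Deadweight loss = €336 thousand.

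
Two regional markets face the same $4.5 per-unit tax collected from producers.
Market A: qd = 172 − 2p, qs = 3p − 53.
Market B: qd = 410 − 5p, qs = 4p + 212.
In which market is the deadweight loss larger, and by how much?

Market A: pre-tax p* = $45, q* = 82; post-tax q = 76.6; deadweight loss = $12.15.
Market B: pre-tax p* = $22, q* = 300; post-tax q = 290; deadweight loss = $22.5.
Difference: $12.15 vs $22.5 → market B is larger by $10.35.

Market B, by $10.35.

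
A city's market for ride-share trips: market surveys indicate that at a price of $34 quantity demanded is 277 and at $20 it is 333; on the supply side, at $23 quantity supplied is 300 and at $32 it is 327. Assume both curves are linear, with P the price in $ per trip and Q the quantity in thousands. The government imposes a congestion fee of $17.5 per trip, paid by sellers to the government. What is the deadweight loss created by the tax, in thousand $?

Demand slope: (333 − 277)/(20 − 34) = -4, so Qd = 413 − 4P.
Supply slope: (327 − 300)/(32 − 23) = 3, so Qs = 3P + 231.
Before the tax: set 413 − 4P = 3P + 231 → P* = $26, Q* = 309.
With the tax collected from sellers, supply shifts: Qs = 3(P − 17.5) + 231.
Solving gives Q = 279 with consumers paying $33.5 and sellers receiving $16 (the $17.5 wedge).
Quantity falls by |ΔQ| = |309 − 279| = 30.
DWL = ½ · t · |ΔQ| = ½ · 17.5 · 30 = $262.5.

Deadweight loss = $262.5 thousand.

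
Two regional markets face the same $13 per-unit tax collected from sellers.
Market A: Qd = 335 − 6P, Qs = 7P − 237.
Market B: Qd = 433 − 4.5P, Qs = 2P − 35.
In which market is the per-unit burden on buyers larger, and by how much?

Market A: pre-tax P* = $44, Q* = 71; post-tax Q = 29; per-unit burden on buyers = $7.
Market B: pre-tax P* = $72, Q* = 109; post-tax Q = 91; per-unit burden on buyers = $4.
Difference: $7 vs $4 → market A is larger by $3.

Market A, by $3.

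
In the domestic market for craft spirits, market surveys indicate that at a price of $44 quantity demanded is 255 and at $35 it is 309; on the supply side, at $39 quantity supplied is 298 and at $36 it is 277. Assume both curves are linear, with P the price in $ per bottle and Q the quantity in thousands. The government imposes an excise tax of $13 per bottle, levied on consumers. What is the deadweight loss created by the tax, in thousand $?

Demand slope: (309 − 255)/(35 − 44) = -6, so Qd = 519 − 6P.
Supply slope: (277 − 298)/(36 − 39) = 7, so Qs = 7P + 25.
Without the tax, 519 − 6P = 7P + 25 gives 13P = 494, so P* = $38 and Q* = 291.
With the tax collected from consumers, demand (in seller-price terms) shifts: Qd = 519 − 6(P + 13).
Solving gives Q = 249 with consumers paying $45 and suppliers receiving $32 (the $13 wedge).
Quantity falls by |ΔQ| = |291 − 249| = 42.
DWL = ½ · t · |ΔQ| = ½ · 13 · 42 = $273.

Deadweight loss = $273 thousand.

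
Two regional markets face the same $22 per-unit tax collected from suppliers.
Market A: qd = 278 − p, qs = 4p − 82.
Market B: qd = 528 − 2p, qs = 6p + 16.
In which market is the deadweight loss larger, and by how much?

Market A: pre-tax p* = $72, q* = 206; post-tax q = 188.4; deadweight loss = $193.6.
Market B: pre-tax p* = $64, q* = 400; post-tax q = 367; deadweight loss = $363.
Difference: $193.6 vs $363 → market B is larger by $169.4.

Market B, by $169.4.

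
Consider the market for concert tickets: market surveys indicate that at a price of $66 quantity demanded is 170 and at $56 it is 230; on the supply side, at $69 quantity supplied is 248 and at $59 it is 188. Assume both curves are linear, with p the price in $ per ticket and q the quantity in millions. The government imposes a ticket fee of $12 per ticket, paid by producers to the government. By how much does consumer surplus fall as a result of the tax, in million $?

Consumer surplus falls by $1092 million.

Demand slope: (230 − 170)/(56 − 66) = -6, so qd = 566 − 6p.
Supply slope: (188 − 248)/(59 − 69) = 6, so qs = 6p − 166.
Before the tax: set 566 − 6p = 6p − 166 → p* = $61, q* = 200.
With the tax collected from producers, supply shifts: qs = 6(p − 12) − 166.
Solving gives q = 164 with buyers paying $67 and producers receiving $55 (the $12 wedge).
ΔCS is the trapezoid between Q = 164 and Q = 200 of height $6: ½ · (200 + 164) · 6 = $1092.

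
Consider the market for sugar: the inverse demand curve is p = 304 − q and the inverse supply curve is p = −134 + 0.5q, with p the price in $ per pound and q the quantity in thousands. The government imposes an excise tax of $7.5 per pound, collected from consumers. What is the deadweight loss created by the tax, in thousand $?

Deadweight loss = $18.75 thousand.

Rewrite in direct form: qd = 304 − p and qs = 2p + 268.
Without the tax, 304 − p = 2p + 268 gives 3p = 36, so p* = $12 and q* = 292.
With the tax collected from consumers, demand (in seller-price terms) shifts: qd = 304 − (p + 7.5).
Solving gives q = 287 with consumers paying $17 and suppliers receiving $9.5 (the $7.5 wedge).
Quantity falls by |ΔQ| = |292 − 287| = 5.
DWL = ½ · t · |ΔQ| = ½ · 7.5 · 5 = $18.75.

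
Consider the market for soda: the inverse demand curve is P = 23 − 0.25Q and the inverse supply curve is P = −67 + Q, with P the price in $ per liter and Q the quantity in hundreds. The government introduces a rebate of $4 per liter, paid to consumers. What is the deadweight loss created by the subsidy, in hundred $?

Rewrite in direct form: Qd = 92 − 4P and Qs = P + 67.
Before the subsidy: set 92 − 4P = P + 67 → P* = $5, Q* = 72.
With a per-unit subsidy paid to consumers, each effectively pays P − 4, so demand becomes Qd = 92 − 4(P − 4).
Solving gives Q = 75.2 with consumers paying $4.2 and producers receiving $8.2 (the $4 wedge).
Quantity rises by |ΔQ| = |72 − 75.2| = 3.2.
DWL = ½ · t · |ΔQ| = ½ · 4 · 3.2 = $6.4.

Deadweight loss = $6.4 hundred.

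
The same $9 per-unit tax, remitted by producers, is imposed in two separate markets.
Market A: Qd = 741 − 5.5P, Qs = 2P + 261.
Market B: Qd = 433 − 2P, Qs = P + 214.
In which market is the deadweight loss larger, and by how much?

Market A, by $32.4.

Market A: pre-tax P* = $64, Q* = 389; post-tax Q = 375.8; deadweight loss = $59.4.
Market B: pre-tax P* = $73, Q* = 287; post-tax Q = 281; deadweight loss = $27.
Difference: $59.4 vs $27 → market A is larger by $32.4.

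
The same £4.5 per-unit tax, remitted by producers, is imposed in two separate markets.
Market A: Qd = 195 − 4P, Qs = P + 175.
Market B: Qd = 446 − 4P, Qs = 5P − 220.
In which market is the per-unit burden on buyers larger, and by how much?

Market B, by £1.6.

Market A: pre-tax P* = £4, Q* = 179; post-tax Q = 175.4; per-unit burden on buyers = £0.9.
Market B: pre-tax P* = £74, Q* = 150; post-tax Q = 140; per-unit burden on buyers = £2.5.
Difference: £0.9 vs £2.5 → market B is larger by £1.6.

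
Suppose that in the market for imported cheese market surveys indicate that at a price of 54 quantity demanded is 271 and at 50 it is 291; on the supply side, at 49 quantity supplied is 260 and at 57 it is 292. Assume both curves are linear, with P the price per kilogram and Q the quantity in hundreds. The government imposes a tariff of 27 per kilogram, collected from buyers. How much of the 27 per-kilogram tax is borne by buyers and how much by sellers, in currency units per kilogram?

Buyers bear 12 per kilogram; sellers bear 15 per kilogram.

Demand slope: (291 − 271)/(50 − 54) = -5, so Qd = 541 − 5P.
Supply slope: (292 − 260)/(57 − 49) = 4, so Qs = 4P + 64.
Without the tax, 541 − 5P = 4P + 64 gives 9P = 477, so P* = 53 and Q* = 276.
With the tax collected from buyers, demand (in seller-price terms) shifts: Qd = 541 − 5(P + 27).
Solving gives Q = 216 with buyers paying 65 and sellers receiving 38 (the 27 wedge).
Burden on buyers: 12; on sellers: 15. (They sum to 27.)
The less price-elastic side of the market bears the larger share of a per-unit tax.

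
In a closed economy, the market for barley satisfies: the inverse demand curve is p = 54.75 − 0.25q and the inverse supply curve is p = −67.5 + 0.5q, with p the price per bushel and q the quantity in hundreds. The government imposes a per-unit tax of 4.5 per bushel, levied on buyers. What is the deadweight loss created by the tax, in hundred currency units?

Deadweight loss = 13.5 hundred.

Rewrite in direct form: qd = 219 − 4p and qs = 2p + 135.
Before the tax: set 219 − 4p = 2p + 135 → p* = 14, q* = 163.
With the tax collected from buyers, demand (in seller-price terms) shifts: qd = 219 − 4(p + 4.5).
Solving gives q = 157 with buyers paying 15.5 and suppliers receiving 11 (the 4.5 wedge).
Quantity falls by |ΔQ| = |163 − 157| = 6.
DWL = ½ · t · |ΔQ| = ½ · 4.5 · 6 = 13.5.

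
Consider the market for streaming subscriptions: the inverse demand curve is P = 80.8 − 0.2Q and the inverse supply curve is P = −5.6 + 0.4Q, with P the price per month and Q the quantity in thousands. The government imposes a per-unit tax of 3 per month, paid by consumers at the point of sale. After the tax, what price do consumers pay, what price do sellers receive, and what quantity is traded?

Inverting to Q(P) form: Qd = 404 − 5P; Qs = 2.5P + 14.
Before the tax: set 404 − 5P = 2.5P + 14 → P* = 52, Q* = 144.
With the tax collected from consumers, demand (in seller-price terms) shifts: Qd = 404 − 5(P + 3).
New equilibrium: consumers pay 53, sellers receive 50, Q = 139. (Wedge: Pb − Ps = 3.)

Consumers pay 53; sellers receive 50; quantity = 139.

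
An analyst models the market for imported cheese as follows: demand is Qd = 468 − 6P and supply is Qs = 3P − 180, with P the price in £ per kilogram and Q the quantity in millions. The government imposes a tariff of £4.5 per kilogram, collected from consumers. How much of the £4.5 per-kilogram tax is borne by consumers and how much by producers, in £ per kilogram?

Before the tax: set 468 − 6P = 3P − 180 → P* = £72, Q* = 36.
With the tax collected from consumers, demand (in seller-price terms) shifts: Qd = 468 − 6(P + 4.5).
New equilibrium: consumers pay £73.5, producers receive £69, Q = 27. (Wedge: Pb − Ps = 4.5.)
Burden on consumers: £1.5; on producers: £3. (They sum to £4.5.)
The less price-elastic side of the market bears the larger share of a per-unit tax.

Consumers bear £1.5 per kilogram; producers bear £3 per kilogram.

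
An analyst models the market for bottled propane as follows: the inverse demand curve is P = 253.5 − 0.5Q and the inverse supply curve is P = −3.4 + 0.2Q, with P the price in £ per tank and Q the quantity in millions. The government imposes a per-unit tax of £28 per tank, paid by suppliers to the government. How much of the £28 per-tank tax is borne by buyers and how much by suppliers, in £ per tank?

Inverting to Q(P) form: Qd = 507 − 2P; Qs = 5P + 17.
Without the tax, 507 − 2P = 5P + 17 gives 7P = 490, so P* = £70 and Q* = 367.
With the tax collected from suppliers, supply shifts: Qs = 5(P − 28) + 17.
Solving gives Q = 327 with buyers paying £90 and suppliers receiving £62 (the £28 wedge).
Burden on buyers: £20; on suppliers: £8. (They sum to £28.)

Buyers bear £20 per tank; suppliers bear £8 per tank.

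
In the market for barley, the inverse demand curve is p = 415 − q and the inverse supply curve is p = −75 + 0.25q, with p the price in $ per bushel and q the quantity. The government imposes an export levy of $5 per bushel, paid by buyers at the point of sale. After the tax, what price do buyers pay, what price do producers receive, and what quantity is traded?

Buyers pay $27; producers receive $22; quantity = 388.

Rewrite in direct form: qd = 415 − p and qs = 4p + 300.
Without the tax, 415 − p = 4p + 300 gives 5p = 115, so p* = $23 and q* = 392.
With the tax collected from buyers, demand (in seller-price terms) shifts: qd = 415 − (p + 5).
New equilibrium: buyers pay $27, producers receive $22, q = 388. (Wedge: pb − ps = 5.)
The less price-elastic side of the market bears the larger share of a per-unit tax.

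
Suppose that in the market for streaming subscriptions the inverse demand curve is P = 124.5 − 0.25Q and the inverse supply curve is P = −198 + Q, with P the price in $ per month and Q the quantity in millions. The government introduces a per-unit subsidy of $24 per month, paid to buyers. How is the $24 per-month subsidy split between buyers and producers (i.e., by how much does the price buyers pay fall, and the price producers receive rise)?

Buyers gain $4.8 per month; producers gain $19.2 per month.

Inverting to Q(P) form: Qd = 498 − 4P; Qs = P + 198.
Before the subsidy: set 498 − 4P = P + 198 → P* = $60, Q* = 258.
With a per-unit subsidy paid to buyers, each effectively pays P − 24, so demand becomes Qd = 498 − 4(P − 24).
New equilibrium: buyers pay $55.2, producers receive $79.2, Q = 277.2. (Wedge: Pb − Ps = −24.)
Gain to buyers: $4.8; to producers: $19.2. (They sum to $24.)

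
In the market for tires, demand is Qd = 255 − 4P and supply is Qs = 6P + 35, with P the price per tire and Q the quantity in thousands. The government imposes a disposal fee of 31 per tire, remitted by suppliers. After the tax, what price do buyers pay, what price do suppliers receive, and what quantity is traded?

Buyers pay 40.6; suppliers receive 9.6; quantity = 92.6.

Before the tax: set 255 − 4P = 6P + 35 → P* = 22, Q* = 167.
With the tax collected from suppliers, supply shifts: Qs = 6(P − 31) + 35.
Solving gives Q = 92.6 with buyers paying 40.6 and suppliers receiving 9.6 (the 31 wedge).
The less price-elastic side of the market bears the larger share of a per-unit tax.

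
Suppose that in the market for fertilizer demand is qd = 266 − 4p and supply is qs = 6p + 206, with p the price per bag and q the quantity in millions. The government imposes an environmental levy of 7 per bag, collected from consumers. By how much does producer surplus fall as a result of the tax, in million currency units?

Producer surplus falls by 654.08 million.

Before the tax: set 266 − 4p = 6p + 206 → p* = 6, q* = 242.
With the tax collected from consumers, demand (in seller-price terms) shifts: qd = 266 − 4(p + 7).
New equilibrium: consumers pay 10.2, suppliers receive 3.2, q = 225.2. (Wedge: pb − ps = 7.)
ΔPS is the trapezoid between Q = 225.2 and Q = 242 of height 2.8: ½ · (242 + 225.2) · 2.8 = 654.08.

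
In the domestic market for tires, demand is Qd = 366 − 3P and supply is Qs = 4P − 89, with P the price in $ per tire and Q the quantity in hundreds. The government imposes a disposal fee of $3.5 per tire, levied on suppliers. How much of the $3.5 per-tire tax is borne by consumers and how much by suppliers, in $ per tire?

Consumers bear $2 per tire; suppliers bear $1.5 per tire.

Without the tax, 366 − 3P = 4P − 89 gives 7P = 455, so P* = $65 and Q* = 171.
With the tax collected from suppliers, supply shifts: Qs = 4(P − 3.5) − 89.
Solving gives Q = 165 with consumers paying $67 and suppliers receiving $63.5 (the $3.5 wedge).
Burden on consumers: $2; on suppliers: $1.5. (They sum to $3.5.)
The less price-elastic side of the market bears the larger share of a per-unit tax.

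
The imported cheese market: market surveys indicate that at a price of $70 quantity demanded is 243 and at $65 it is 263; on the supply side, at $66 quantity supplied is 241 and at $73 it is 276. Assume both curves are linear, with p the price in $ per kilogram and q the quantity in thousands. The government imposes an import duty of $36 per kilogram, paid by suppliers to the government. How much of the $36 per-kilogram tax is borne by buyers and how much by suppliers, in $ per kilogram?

Demand slope: (263 − 243)/(65 − 70) = -4, so qd = 523 − 4p.
Supply slope: (276 − 241)/(73 − 66) = 5, so qs = 5p − 89.
Before the tax: set 523 − 4p = 5p − 89 → p* = $68, q* = 251.
With the tax collected from suppliers, supply shifts: qs = 5(p − 36) − 89.
Solving gives q = 171 with buyers paying $88 and suppliers receiving $52 (the $36 wedge).
Burden on buyers: $20; on suppliers: $16. (They sum to $36.)
The less price-elastic side of the market bears the larger share of a per-unit tax.

Buyers bear $20 per kilogram; suppliers bear $16 per kilogram.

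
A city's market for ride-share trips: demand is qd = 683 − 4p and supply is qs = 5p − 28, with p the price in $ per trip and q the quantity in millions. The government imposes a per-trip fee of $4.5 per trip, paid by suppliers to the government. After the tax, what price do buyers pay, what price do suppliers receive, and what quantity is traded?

Buyers pay $81.5; suppliers receive $77; quantity = 357.

Before the tax: set 683 − 4p = 5p − 28 → p* = $79, q* = 367.
With the tax collected from suppliers, supply shifts: qs = 5(p − 4.5) − 28.
Solving gives q = 357 with buyers paying $81.5 and suppliers receiving $77 (the $4.5 wedge).
The less price-elastic side of the market bears the larger share of a per-unit tax.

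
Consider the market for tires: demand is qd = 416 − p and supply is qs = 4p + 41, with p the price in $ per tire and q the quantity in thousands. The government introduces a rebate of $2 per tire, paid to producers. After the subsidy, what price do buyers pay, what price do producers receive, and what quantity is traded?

Buyers pay $73.4; producers receive $75.4; quantity = 342.6.

Without the subsidy, 416 − p = 4p + 41 gives 5p = 375, so p* = $75 and q* = 341.
With a per-unit subsidy paid to producers, each receives p + 2 per unit sold, so supply becomes qs = 4(p + 2) + 41.
New equilibrium: buyers pay $73.4, producers receive $75.4, q = 342.6. (Wedge: pb − ps = −2.)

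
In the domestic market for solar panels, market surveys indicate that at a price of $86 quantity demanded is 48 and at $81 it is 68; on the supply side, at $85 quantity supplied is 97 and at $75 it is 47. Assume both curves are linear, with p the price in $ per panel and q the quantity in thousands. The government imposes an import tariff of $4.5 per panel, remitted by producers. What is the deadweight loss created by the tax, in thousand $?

Deadweight loss = $22.5 thousand.

Demand slope: (68 − 48)/(81 − 86) = -4, so qd = 392 − 4p.
Supply slope: (47 − 97)/(75 − 85) = 5, so qs = 5p − 328.
Before the tax: set 392 − 4p = 5p − 328 → p* = $80, q* = 72.
With the tax collected from producers, supply shifts: qs = 5(p − 4.5) − 328.
New equilibrium: consumers pay $82.5, producers receive $78, q = 62. (Wedge: pb − ps = 4.5.)
Quantity falls by |ΔQ| = |72 − 62| = 10.
DWL = ½ · t · |ΔQ| = ½ · 4.5 · 10 = $22.5.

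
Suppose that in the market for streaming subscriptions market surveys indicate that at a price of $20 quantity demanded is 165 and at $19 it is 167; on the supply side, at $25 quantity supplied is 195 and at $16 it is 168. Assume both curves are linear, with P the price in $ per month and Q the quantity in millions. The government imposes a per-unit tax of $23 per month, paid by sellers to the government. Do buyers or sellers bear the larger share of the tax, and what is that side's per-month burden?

Demand slope: (167 − 165)/(19 − 20) = -2, so Qd = 205 − 2P.
Supply slope: (168 − 195)/(16 − 25) = 3, so Qs = 3P + 120.
Without the tax, 205 − 2P = 3P + 120 gives 5P = 85, so P* = $17 and Q* = 171.
With the tax collected from sellers, supply shifts: Qs = 3(P − 23) + 120.
Solving gives Q = 143.4 with buyers paying $30.8 and sellers receiving $7.8 (the $23 wedge).
Per-month burden: buyers $13.8, sellers $9.2.
Buyers take the larger share because demand is less price-elastic here (demand slope 2 vs supply slope 3).

Buyers bear the larger share: $13.8 per month.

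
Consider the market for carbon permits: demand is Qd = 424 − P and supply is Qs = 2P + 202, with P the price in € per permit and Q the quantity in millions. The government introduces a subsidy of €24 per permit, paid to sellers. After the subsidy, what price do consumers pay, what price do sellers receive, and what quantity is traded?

Consumers pay €58; sellers receive €82; quantity = 366.

Without the subsidy, 424 − P = 2P + 202 gives 3P = 222, so P* = €74 and Q* = 350.
With a per-unit subsidy paid to sellers, each receives P + 24 per unit sold, so supply becomes Qs = 2(P + 24) + 202.
Solving gives Q = 366 with consumers paying €58 and sellers receiving €82 (the €24 wedge).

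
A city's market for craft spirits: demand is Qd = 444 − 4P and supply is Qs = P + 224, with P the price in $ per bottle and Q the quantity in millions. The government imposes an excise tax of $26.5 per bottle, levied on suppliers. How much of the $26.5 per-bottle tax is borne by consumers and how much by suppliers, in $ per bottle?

Before the tax: set 444 − 4P = P + 224 → P* = $44, Q* = 268.
With the tax collected from suppliers, supply shifts: Qs = (P − 26.5) + 224.
Solving gives Q = 246.8 with consumers paying $49.3 and suppliers receiving $22.8 (the $26.5 wedge).
Burden on consumers: $5.3; on suppliers: $21.2. (They sum to $26.5.)

Consumers bear $5.3 per bottle; suppliers bear $21.2 per bottle.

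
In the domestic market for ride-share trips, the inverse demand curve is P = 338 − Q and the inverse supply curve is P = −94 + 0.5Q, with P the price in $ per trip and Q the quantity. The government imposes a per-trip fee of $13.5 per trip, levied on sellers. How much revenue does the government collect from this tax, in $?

Rewrite in direct form: Qd = 338 − P and Qs = 2P + 188.
Before the tax: set 338 − P = 2P + 188 → P* = $50, Q* = 288.
With the tax collected from sellers, supply shifts: Qs = 2(P − 13.5) + 188.
Solving gives Q = 279 with consumers paying $59 and sellers receiving $45.5 (the $13.5 wedge).
Revenue = t · Q = 13.5 · 279 = $3766.5.

Tax revenue = $3766.5.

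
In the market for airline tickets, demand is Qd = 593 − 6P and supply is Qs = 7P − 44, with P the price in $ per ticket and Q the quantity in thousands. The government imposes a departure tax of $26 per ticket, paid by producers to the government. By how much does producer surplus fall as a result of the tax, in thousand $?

Without the tax, 593 − 6P = 7P − 44 gives 13P = 637, so P* = $49 and Q* = 299.
With the tax collected from producers, supply shifts: Qs = 7(P − 26) − 44.
Solving gives Q = 215 with consumers paying $63 and producers receiving $37 (the $26 wedge).
ΔPS is the trapezoid between Q = 215 and Q = 299 of height $12: ½ · (299 + 215) · 12 = $3084.

Producer surplus falls by $3084 thousand.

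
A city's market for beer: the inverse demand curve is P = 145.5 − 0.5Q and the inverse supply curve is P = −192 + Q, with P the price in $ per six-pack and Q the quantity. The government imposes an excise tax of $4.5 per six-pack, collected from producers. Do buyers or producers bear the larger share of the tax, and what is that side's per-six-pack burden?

Rewrite in direct form: Qd = 291 − 2P and Qs = P + 192.
Before the tax: set 291 − 2P = P + 192 → P* = $33, Q* = 225.
With the tax collected from producers, supply shifts: Qs = (P − 4.5) + 192.
New equilibrium: buyers pay $34.5, producers receive $30, Q = 222. (Wedge: Pb − Ps = 4.5.)
Per-six-pack burden: buyers $1.5, producers $3.
Producers take the larger share because supply is less price-elastic here (demand slope 2 vs supply slope 1).

Producers bear the larger share: $3 per six-pack.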